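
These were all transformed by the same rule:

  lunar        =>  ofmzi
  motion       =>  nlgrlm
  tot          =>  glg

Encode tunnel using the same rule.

Each pair mirrors across the alphabet (l↔o, u↔f, n↔m): positions sum to 25. Each letter is replaced by its mirror in the alphabet: a↔z, b↔y, c↔x, and so on (the Atbash cipher).
For tunnel: t↔g, u↔f, n↔m, n↔m, e↔v, l↔o.

gfmmvo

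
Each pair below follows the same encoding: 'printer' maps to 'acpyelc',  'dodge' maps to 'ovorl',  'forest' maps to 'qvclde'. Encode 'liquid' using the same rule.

The shift depends on letter class: consonant p→a is +11, but vowel i→p is +7. The rule splits by letter class: vowels +7, consonants +11.
For liquid: l(cons)+11=w, i(vowel)+7=p, q(cons)+11=b, u(vowel)+7=b, i(vowel)+7=p, d(cons)+11=o.

wpbbpo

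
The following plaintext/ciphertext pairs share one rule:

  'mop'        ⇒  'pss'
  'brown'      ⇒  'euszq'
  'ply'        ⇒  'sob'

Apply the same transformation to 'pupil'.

The shift depends on letter class: consonant m→p is +3, but vowel o→s is +4. Two shifts are in play — +4 for a/e/i/o/u, +3 for every other letter.
Applying it to pupil: p(cons)+3=s, u(vowel)+4=y, p(cons)+3=s, i(vowel)+4=m, l(cons)+3=o.

sysmo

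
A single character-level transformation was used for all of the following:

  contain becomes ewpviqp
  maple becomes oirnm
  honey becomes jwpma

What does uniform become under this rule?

Vowels shift forward by 8 and consonants shift forward by 2.
For uniform: u(vowel)+8=c, n(cons)+2=p, i(vowel)+8=q, f(cons)+2=h, o(vowel)+8=w, r(cons)+2=t, m(cons)+2=o.

cpqhwto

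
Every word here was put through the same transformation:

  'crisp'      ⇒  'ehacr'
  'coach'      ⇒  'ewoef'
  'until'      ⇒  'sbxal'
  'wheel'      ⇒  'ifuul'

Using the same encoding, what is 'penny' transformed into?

rubby

c(2)→e(4) and r(17)→h(7) fit y≡21x+14 (mod 26); the inverse of 21 mod 26 is 5. Treating letters as 0–25, the rule is x ↦ 21x + 14 (mod 26).
Applying it to penny: p(15)→21·15+14≡17=r; e(4)→21·4+14≡20=u; n(13)→21·13+14≡1=b; n(13)→21·13+14≡1=b; y(24)→21·24+14≡24=y (all mod 26).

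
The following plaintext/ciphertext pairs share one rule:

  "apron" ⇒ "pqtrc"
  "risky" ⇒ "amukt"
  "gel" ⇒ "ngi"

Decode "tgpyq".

Two steps: reverse the string, then apply a Caesar shift of +2.
Undoing it on tgpyq: shift back: t−2=r, g−2=e, p−2=n, y−2=w, q−2=o → renwo; then reverse → owner.

owner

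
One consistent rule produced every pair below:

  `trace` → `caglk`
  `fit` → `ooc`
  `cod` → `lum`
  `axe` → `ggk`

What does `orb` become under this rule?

The shift depends on letter class: consonant t→c is +9, but vowel a→g is +6. Two shifts are in play — +6 for a/e/i/o/u, +9 for every other letter.
For orb: o(vowel)+6=u, r(cons)+9=a, b(cons)+9=k.

uak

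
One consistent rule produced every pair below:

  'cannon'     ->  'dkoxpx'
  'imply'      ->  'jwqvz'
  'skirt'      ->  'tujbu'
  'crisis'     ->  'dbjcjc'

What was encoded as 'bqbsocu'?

against

Shifts by position in cannon: pos 0: c→d (+1), pos 1: a→k (+10), pos 2: n→o (+1), pos 3: n→x (+10) — repeating every 2. It's a Vigenère-style cipher with numeric key [1,10]: position i shifts by key[i mod 2].
Undoing it on bqbsocu: b−1=a, q−10=g, b−1=a, s−10=i, o−1=n, c−10=s, u−1=t.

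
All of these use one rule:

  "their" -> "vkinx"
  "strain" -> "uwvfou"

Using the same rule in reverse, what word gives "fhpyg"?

Letter i (0-indexed) is shifted by i+2, so successive shifts are 2, 3, 4, ….
Undoing it on fhpyg: f−2=d, h−3=e, p−4=l, y−5=t, g−6=a.

delta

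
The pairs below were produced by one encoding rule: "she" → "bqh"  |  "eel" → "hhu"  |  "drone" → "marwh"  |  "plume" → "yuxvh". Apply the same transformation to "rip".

aly

The shift depends on letter class: consonant s→b is +9, but vowel e→h is +3. The rule splits by letter class: vowels +3, consonants +9.
Applying it to rip: r(cons)+9=a, i(vowel)+3=l, p(cons)+9=y.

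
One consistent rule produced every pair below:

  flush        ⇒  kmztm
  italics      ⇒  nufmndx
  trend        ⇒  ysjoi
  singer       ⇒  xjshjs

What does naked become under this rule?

The shifts repeat in a cycle of length 2: positions 0,1,… shift by +5, +1, then the pattern repeats.
On naked: n+5=s, a+1=b, k+5=p, e+1=f, d+5=i.

sbpfi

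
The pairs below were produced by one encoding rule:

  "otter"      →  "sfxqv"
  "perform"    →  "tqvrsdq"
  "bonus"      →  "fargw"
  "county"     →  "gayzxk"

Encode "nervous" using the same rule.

It's a Vigenère-style cipher with numeric key [4,12]: position i shifts by key[i mod 2].
For nervous: n+4=r, e+12=q, r+4=v, v+12=h, o+4=s, u+12=g, s+4=w.

rqvhsgw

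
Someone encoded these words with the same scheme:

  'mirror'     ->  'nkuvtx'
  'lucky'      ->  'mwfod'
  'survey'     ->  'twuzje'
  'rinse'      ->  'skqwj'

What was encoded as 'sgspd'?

reply

In mirror: m→n is +1, i→k is +2, r→u is +3, r→v is +4 — the shift increases by 1 each position. The shift increases by 1 at each position, starting from +1: 1, 2, 3, ….
Decoding sgspd: s−1=r, g−2=e, s−3=p, p−4=l, d−5=y.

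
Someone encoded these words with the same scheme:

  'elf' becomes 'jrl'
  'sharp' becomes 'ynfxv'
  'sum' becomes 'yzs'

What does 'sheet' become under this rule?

Two shifts are in play — +5 for a/e/i/o/u, +6 for every other letter.
On sheet: s(cons)+6=y, h(cons)+6=n, e(vowel)+5=j, e(vowel)+5=j, t(cons)+6=z.

ynjjz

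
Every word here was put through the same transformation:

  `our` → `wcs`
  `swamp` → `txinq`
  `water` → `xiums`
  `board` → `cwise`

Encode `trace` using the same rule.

usidm

The shift depends on letter class: consonant r→s is +1, but vowel o→w is +8. The rule splits by letter class: vowels +8, consonants +1.
On trace: t(cons)+1=u, r(cons)+1=s, a(vowel)+8=i, c(cons)+1=d, e(vowel)+8=m.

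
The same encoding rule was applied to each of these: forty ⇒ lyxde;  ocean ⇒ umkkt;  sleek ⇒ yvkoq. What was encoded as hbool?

Shifts by position in forty: pos 0: f→l (+6), pos 1: o→y (+10), pos 2: r→x (+6), pos 3: t→d (+10) — repeating every 2. The shifts repeat in a cycle of length 2: positions 0,1,… shift by +6, +10, then the pattern repeats.
Undoing it on hbool: h−6=b, b−10=r, o−6=i, o−10=e, l−6=f.

brief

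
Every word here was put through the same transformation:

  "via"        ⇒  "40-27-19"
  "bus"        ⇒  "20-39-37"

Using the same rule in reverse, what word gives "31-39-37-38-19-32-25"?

Letters become their 1-based position plus 18 (so a→19, b→20, …).
Reversing it on 31-39-37-38-19-32-25: 31→(31−18)÷1=13=m, 39→(39−18)÷1=21=u, 37→(37−18)÷1=19=s, 38→(38−18)÷1=20=t, 19→(19−18)÷1=1=a, 32→(32−18)÷1=14=n, 25→(25−18)÷1=7=g.

mustang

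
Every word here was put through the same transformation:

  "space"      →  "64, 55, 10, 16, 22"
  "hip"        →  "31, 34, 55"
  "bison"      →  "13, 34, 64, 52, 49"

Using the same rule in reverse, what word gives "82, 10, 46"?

yam

Each letter becomes 3×(its alphabet position, a=1..z=26) + 7.
Undoing it on 82, 10, 46: 82→(82−7)÷3=25=y, 10→(10−7)÷3=1=a, 46→(46−7)÷3=13=m.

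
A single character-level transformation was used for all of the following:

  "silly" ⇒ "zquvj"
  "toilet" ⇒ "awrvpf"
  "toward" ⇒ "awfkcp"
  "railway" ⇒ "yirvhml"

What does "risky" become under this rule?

yqbuj

Letter i (0-indexed) is shifted by i+7, so successive shifts are 7, 8, 9, ….
On risky: r+7=y, i+8=q, s+9=b, k+10=u, y+11=j.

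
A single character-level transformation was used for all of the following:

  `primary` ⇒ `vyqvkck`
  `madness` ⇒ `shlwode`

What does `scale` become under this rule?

In primary: p→v is +6, r→y is +7, i→q is +8, m→v is +9 — the shift increases by 1 each position. Each letter shifts forward by (position + 6), i.e. 6, 7, 8, … — the shift grows by one for each successive letter.
On scale: s+6=y, c+7=j, a+8=i, l+9=u, e+10=o.

yjiuo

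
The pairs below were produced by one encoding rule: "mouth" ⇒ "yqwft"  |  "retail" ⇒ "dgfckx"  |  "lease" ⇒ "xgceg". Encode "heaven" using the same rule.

tgchgz

The rule splits by letter class: vowels +2, consonants +12.
For heaven: h(cons)+12=t, e(vowel)+2=g, a(vowel)+2=c, v(cons)+12=h, e(vowel)+2=g, n(cons)+12=z.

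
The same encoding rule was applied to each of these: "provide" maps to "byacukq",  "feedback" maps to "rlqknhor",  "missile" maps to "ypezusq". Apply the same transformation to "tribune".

A repeating key of period 2 is used — shifts +12, +7 over and over.
On tribune: t+12=f, r+7=y, i+12=u, b+7=i, u+12=g, n+7=u, e+12=q.

fyuiguq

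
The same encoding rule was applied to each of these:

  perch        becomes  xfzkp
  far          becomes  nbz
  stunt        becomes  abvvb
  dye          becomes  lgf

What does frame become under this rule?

nzbuf

The shift depends on letter class: consonant p→x is +8, but vowel e→f is +1. The rule splits by letter class: vowels +1, consonants +8.
Applying it to frame: f(cons)+8=n, r(cons)+8=z, a(vowel)+1=b, m(cons)+8=u, e(vowel)+1=f.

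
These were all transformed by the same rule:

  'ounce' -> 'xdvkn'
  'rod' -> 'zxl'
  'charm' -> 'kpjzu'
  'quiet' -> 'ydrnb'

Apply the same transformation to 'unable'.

The shift depends on letter class: consonant n→v is +8, but vowel o→x is +9. Vowels shift forward by 9 and consonants shift forward by 8.
For unable: u(vowel)+9=d, n(cons)+8=v, a(vowel)+9=j, b(cons)+8=j, l(cons)+8=t, e(vowel)+9=n.

dvjjtn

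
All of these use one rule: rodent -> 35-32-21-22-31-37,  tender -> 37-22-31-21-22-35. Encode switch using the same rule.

r is letter #18 and maps to 35: an offset of 17. The number is (letter's place in the alphabet, a=1) + 17.
Applying it to switch: s=19→36, w=23→40, i=9→26, t=20→37, c=3→20, h=8→25.

36-40-26-37-20-25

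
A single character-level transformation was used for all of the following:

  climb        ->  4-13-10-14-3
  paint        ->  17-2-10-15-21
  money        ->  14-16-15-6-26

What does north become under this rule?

The number is (letter's place in the alphabet, a=1) + 1.
For north: n=14→15, o=15→16, r=18→19, t=20→21, h=8→9.

15-16-19-21-9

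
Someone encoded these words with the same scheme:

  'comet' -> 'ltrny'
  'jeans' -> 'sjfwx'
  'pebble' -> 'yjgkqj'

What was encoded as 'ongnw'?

fiber

Shifts by position in comet: pos 0: c→l (+9), pos 1: o→t (+5), pos 2: m→r (+5), pos 3: e→n (+9), pos 4: t→y (+5) — repeating every 3. A repeating key of period 3 is used — shifts +9, +5, +5 over and over.
Undoing it on ongnw: o−9=f, n−5=i, g−5=b, n−9=e, w−5=r.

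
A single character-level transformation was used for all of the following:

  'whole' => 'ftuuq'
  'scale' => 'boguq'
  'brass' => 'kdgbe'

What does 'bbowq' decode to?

spine

Shifts by position in whole: pos 0: w→f (+9), pos 1: h→t (+12), pos 2: o→u (+6), pos 3: l→u (+9), pos 4: e→q (+12) — repeating every 3. The shifts repeat in a cycle of length 3: positions 0,1,… shift by +9, +12, +6, then the pattern repeats.
Undoing it on bbowq: b−9=s, b−12=p, o−6=i, w−9=n, q−12=e.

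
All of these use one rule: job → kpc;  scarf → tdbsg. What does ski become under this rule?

Compare letters: j→k is +1, o→p is +1, b→c is +1 — a constant shift. Each letter is shifted forward by 1 in the alphabet (a Caesar shift of +1).
For ski: s+1=t, k+1=l, i+1=j.

tlj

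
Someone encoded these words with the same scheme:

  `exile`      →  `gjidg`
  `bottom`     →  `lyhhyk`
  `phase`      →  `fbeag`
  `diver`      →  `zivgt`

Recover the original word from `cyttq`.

Treating letters as 0–25, the rule is x ↦ 7x + 4 (mod 26).
Decoding cyttq: c(2)→15·(2−4)≡22=w; y(24)→15·(24−4)≡14=o; t(19)→15·(19−4)≡17=r; t(19)→15·(19−4)≡17=r; q(16)→15·(16−4)≡24=y (all mod 26).

worry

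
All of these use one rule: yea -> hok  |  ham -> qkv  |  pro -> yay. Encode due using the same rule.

Vowels shift forward by 10 and consonants shift forward by 9.
On due: d(cons)+9=m, u(vowel)+10=e, e(vowel)+10=o.

meo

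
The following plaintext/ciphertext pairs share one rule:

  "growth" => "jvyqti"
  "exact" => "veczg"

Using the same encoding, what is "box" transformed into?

The output letters match the input read backwards, each shifted +2: growth reversed is htworg. Read the word backwards and shift each letter +2.
Applying it to box: reverse → xob; then shift: x+2=z, o+2=q, b+2=d.

zqd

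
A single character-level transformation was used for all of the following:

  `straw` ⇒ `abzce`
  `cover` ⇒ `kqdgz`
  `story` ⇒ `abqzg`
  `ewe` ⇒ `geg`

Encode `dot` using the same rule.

lqb

The shift depends on letter class: consonant s→a is +8, but vowel a→c is +2. The rule splits by letter class: vowels +2, consonants +8.
On dot: d(cons)+8=l, o(vowel)+2=q, t(cons)+8=b.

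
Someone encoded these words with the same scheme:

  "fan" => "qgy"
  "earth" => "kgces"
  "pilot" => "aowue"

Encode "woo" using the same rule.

huu

The shift depends on letter class: consonant f→q is +11, but vowel a→g is +6. Vowels shift forward by 6 and consonants shift forward by 11.
On woo: w(cons)+11=h, o(vowel)+6=u, o(vowel)+6=u.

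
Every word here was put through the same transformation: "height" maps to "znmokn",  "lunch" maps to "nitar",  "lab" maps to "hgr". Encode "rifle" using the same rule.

krlox

The output letters match the input read backwards, each shifted +6: height reversed is thgieh. The word is reversed, then every letter is shifted forward by 6.
For rifle: reverse → elfir; then shift: e+6=k, l+6=r, f+6=l, i+6=o, r+6=x.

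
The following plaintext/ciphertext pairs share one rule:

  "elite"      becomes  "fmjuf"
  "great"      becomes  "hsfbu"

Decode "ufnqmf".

temple

Compare letters: e→f is +1, l→m is +1, i→j is +1 — a constant shift. Each letter is shifted forward by 1 in the alphabet (a Caesar shift of +1).
Decoding ufnqmf: u−1=t, f−1=e, n−1=m, q−1=p, m−1=l, f−1=e.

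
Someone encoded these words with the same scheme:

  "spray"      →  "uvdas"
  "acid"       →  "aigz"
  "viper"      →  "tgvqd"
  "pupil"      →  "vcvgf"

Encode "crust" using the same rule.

idcul

s(18)→u(20) and p(15)→v(21) fit y≡17x+0 (mod 26); the inverse of 17 mod 26 is 23. Treating letters as 0–25, the rule is x ↦ 17x + 0 (mod 26).
Applying it to crust: c(2)→17·2+0≡8=i; r(17)→17·17+0≡3=d; u(20)→17·20+0≡2=c; s(18)→17·18+0≡20=u; t(19)→17·19+0≡11=l (all mod 26).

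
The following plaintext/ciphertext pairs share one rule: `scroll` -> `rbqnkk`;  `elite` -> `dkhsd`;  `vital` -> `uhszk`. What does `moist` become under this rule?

lnhrs

It's a constant shift of +25 (ROT25).
Applying it to moist: m+25=l, o+25=n, i+25=h, s+25=r, t+25=s.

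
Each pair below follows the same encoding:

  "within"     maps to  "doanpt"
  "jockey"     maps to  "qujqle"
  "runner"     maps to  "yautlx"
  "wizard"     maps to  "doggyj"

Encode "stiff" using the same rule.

zzplm

Shifts by position in within: pos 0: w→d (+7), pos 1: i→o (+6), pos 2: t→a (+7), pos 3: h→n (+6) — repeating every 2. The shifts repeat in a cycle of length 2: positions 0,1,… shift by +7, +6, then the pattern repeats.
For stiff: s+7=z, t+6=z, i+7=p, f+6=l, f+7=m.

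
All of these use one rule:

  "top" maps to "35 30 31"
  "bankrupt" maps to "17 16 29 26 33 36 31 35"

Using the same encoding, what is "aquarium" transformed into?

Each letter is replaced by its alphabet position (a=1..z=26) + 15.
Applying it to aquarium: a=1→16, q=17→32, u=21→36, a=1→16, r=18→33, i=9→24, u=21→36, m=13→28.

16 32 36 16 33 24 36 28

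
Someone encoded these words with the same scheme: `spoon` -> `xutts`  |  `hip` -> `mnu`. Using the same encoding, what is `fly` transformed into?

Compare letters: s→x is +5, p→u is +5, o→t is +5 — a constant shift. This is a Caesar cipher with shift 5.
Applying it to fly: f+5=k, l+5=q, y+5=d.

kqd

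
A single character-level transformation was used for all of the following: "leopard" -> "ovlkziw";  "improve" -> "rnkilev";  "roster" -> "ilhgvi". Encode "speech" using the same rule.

hkvvxs

Each letter is replaced by its mirror in the alphabet: a↔z, b↔y, c↔x, and so on (the Atbash cipher).
On speech: s↔h, p↔k, e↔v, e↔v, c↔x, h↔s.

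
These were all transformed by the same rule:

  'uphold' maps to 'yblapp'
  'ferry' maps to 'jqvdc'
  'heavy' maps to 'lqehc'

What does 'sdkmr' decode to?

organ

A repeating key of period 2 is used — shifts +4, +12 over and over.
Decoding sdkmr: s−4=o, d−12=r, k−4=g, m−12=a, r−4=n.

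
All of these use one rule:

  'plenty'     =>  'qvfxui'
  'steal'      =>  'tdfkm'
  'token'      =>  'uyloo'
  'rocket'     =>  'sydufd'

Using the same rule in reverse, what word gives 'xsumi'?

The shifts repeat in a cycle of length 2: positions 0,1,… shift by +1, +10, then the pattern repeats.
Decoding xsumi: x−1=w, s−10=i, u−1=t, m−10=c, i−1=h.

witch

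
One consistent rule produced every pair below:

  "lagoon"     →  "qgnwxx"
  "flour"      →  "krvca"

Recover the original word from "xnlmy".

The shift increases by 1 at each position, starting from +5: 5, 6, 7, ….
Undoing it on xnlmy: x−5=s, n−6=h, l−7=e, m−8=e, y−9=p.

sheep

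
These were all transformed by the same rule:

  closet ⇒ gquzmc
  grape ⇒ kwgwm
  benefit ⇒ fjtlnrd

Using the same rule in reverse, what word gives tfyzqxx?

In closet: c→g is +4, l→q is +5, o→u is +6, s→z is +7 — the shift increases by 1 each position. Letter i (0-indexed) is shifted by i+4, so successive shifts are 4, 5, 6, ….
Decoding tfyzqxx: t−4=p, f−5=a, y−6=s, z−7=s, q−8=i, x−9=o, x−10=n.

passion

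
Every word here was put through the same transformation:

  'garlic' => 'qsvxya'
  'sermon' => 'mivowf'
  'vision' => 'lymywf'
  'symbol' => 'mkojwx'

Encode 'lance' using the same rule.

g(6)→q(16) and a(0)→s(18) fit y≡17x+18 (mod 26); the inverse of 17 mod 26 is 23. Treating letters as 0–25, the rule is x ↦ 17x + 18 (mod 26).
Applying it to lance: l(11)→17·11+18≡23=x; a(0)→17·0+18≡18=s; n(13)→17·13+18≡5=f; c(2)→17·2+18≡0=a; e(4)→17·4+18≡8=i (all mod 26).

xsfai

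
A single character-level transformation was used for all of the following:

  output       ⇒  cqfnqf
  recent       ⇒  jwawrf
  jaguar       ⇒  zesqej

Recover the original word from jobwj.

o(14)→c(2) and u(20)→q(16) fit y≡11x+4 (mod 26); the inverse of 11 mod 26 is 19. Each letter's alphabet position (a=0..z=25) is mapped through 11·x+4 mod 26 — an affine cipher.
Decoding jobwj: j(9)→19·(9−4)≡17=r; o(14)→19·(14−4)≡8=i; b(1)→19·(1−4)≡21=v; w(22)→19·(22−4)≡4=e; j(9)→19·(9−4)≡17=r (all mod 26).

river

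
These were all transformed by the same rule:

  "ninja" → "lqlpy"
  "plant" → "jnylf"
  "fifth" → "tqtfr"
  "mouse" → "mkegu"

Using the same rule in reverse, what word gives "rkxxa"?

n(13)→l(11) and i(8)→q(16) fit y≡25x+24 (mod 26); the inverse of 25 mod 26 is 25. Each letter's alphabet position (a=0..z=25) is mapped through 25·x+24 mod 26 — an affine cipher.
Decoding rkxxa: r(17)→25·(17−24)≡7=h; k(10)→25·(10−24)≡14=o; x(23)→25·(23−24)≡1=b; x(23)→25·(23−24)≡1=b; a(0)→25·(0−24)≡24=y (all mod 26).

hobby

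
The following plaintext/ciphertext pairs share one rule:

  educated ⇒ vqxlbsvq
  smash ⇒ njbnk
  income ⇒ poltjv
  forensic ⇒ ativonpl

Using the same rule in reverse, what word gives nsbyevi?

e(4)→v(21) and d(3)→q(16) fit y≡5x+1 (mod 26); the inverse of 5 mod 26 is 21. This is an affine cipher: with a=0,…,z=25, each position x becomes (5x+1) mod 26.
Reversing it on nsbyevi: n(13)→21·(13−1)≡18=s; s(18)→21·(18−1)≡19=t; b(1)→21·(1−1)≡0=a; y(24)→21·(24−1)≡15=p; e(4)→21·(4−1)≡11=l; v(21)→21·(21−1)≡4=e; i(8)→21·(8−1)≡17=r (all mod 26).

stapler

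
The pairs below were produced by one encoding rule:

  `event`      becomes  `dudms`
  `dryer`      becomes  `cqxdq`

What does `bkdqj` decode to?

Compare letters: e→d is +25, v→u is +25, e→d is +25 — a constant shift. It's a constant shift of +25 (ROT25).
Undoing it on bkdqj: b−25=c, k−25=l, d−25=e, q−25=r, j−25=k.

clerk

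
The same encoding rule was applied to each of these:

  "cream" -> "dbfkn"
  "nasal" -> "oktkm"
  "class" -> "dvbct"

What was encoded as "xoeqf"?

wedge

A repeating key of period 2 is used — shifts +1, +10 over and over.
Reversing it on xoeqf: x−1=w, o−10=e, e−1=d, q−10=g, f−1=e.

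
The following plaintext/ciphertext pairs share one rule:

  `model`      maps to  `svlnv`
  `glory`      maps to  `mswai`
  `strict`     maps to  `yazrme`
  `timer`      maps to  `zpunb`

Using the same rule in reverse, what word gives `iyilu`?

In model: m→s is +6, o→v is +7, d→l is +8, e→n is +9 — the shift increases by 1 each position. Each letter shifts forward by (position + 6), i.e. 6, 7, 8, … — the shift grows by one for each successive letter.
Decoding iyilu: i−6=c, y−7=r, i−8=a, l−9=c, u−10=k.

crack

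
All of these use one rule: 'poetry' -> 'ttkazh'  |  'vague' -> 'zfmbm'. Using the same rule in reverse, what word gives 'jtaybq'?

fourth

In poetry: p→t is +4, o→t is +5, e→k is +6, t→a is +7 — the shift increases by 1 each position. Each letter shifts forward by (position + 4), i.e. 4, 5, 6, … — the shift grows by one for each successive letter.
Reversing it on jtaybq: j−4=f, t−5=o, a−6=u, y−7=r, b−8=t, q−9=h.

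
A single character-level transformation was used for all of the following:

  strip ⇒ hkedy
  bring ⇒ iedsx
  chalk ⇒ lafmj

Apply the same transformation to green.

This is an affine cipher: with a=0,…,z=25, each position x becomes (3x+5) mod 26.
On green: g(6)→3·6+5≡23=x; r(17)→3·17+5≡4=e; e(4)→3·4+5≡17=r; e(4)→3·4+5≡17=r; n(13)→3·13+5≡18=s (all mod 26).

xerrs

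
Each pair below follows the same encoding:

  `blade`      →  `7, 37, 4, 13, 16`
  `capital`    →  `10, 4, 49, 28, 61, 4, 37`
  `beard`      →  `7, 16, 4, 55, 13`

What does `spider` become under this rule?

58, 49, 28, 13, 16, 55

b(#2)→7 and l(#12)→37: differences scale by 3, so n = 3·pos + 1. Each letter becomes 3×(its alphabet position, a=1..z=26) + 1.
On spider: s=19→58, p=16→49, i=9→28, d=4→13, e=5→16, r=18→55.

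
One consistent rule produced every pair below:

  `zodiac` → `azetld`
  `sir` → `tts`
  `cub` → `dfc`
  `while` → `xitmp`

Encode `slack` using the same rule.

tmldl

Vowels shift forward by 11 and consonants shift forward by 1.
For slack: s(cons)+1=t, l(cons)+1=m, a(vowel)+11=l, c(cons)+1=d, k(cons)+1=l.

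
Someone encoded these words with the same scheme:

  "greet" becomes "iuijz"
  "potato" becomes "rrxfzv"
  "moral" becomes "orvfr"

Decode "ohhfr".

In greet: g→i is +2, r→u is +3, e→i is +4, e→j is +5 — the shift increases by 1 each position. Letter i (0-indexed) is shifted by i+2, so successive shifts are 2, 3, 4, ….
Undoing it on ohhfr: o−2=m, h−3=e, h−4=d, f−5=a, r−6=l.

medal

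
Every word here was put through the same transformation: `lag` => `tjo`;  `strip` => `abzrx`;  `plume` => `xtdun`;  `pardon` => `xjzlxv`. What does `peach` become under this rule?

The rule splits by letter class: vowels +9, consonants +8.
For peach: p(cons)+8=x, e(vowel)+9=n, a(vowel)+9=j, c(cons)+8=k, h(cons)+8=p.

xnjkp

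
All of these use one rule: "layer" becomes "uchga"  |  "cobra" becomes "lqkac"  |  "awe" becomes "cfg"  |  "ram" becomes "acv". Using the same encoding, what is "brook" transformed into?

kaqqt

Two shifts are in play — +2 for a/e/i/o/u, +9 for every other letter.
On brook: b(cons)+9=k, r(cons)+9=a, o(vowel)+2=q, o(vowel)+2=q, k(cons)+9=t.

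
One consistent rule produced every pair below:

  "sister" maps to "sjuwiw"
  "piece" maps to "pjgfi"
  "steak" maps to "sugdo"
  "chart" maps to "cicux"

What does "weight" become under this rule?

In sister: s→s is +0, i→j is +1, s→u is +2, t→w is +3 — the shift increases by 1 each position. The shift increases by 1 at each position, starting from +0: 0, 1, 2, ….
For weight: w+0=w, e+1=f, i+2=k, g+3=j, h+4=l, t+5=y.

wfkjly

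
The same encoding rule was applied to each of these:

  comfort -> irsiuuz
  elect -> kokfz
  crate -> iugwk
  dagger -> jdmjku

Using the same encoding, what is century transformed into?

ihtwaue

Shifts by position in comfort: pos 0: c→i (+6), pos 1: o→r (+3), pos 2: m→s (+6), pos 3: f→i (+3) — repeating every 2. It's a Vigenère-style cipher with numeric key [6,3]: position i shifts by key[i mod 2].
For century: c+6=i, e+3=h, n+6=t, t+3=w, u+6=a, r+3=u, y+6=e.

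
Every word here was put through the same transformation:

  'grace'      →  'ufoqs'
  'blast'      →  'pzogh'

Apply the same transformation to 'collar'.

Compare letters: g→u is +14, r→f is +14, a→o is +14 — a constant shift. This is a Caesar cipher with shift 14.
On collar: c+14=q, o+14=c, l+14=z, l+14=z, a+14=o, r+14=f.

qczzof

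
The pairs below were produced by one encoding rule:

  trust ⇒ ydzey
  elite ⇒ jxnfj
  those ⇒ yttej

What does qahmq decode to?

Shifts by position in trust: pos 0: t→y (+5), pos 1: r→d (+12), pos 2: u→z (+5), pos 3: s→e (+12) — repeating every 2. The shifts repeat in a cycle of length 2: positions 0,1,… shift by +5, +12, then the pattern repeats.
Undoing it on qahmq: q−5=l, a−12=o, h−5=c, m−12=a, q−5=l.

local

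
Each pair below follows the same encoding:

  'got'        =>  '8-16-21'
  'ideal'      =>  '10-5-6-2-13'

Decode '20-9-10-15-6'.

Letters become their 1-based position plus 1 (so a→2, b→3, …).
Reversing it on 20-9-10-15-6: 20→(20−1)÷1=19=s, 9→(9−1)÷1=8=h, 10→(10−1)÷1=9=i, 15→(15−1)÷1=14=n, 6→(6−1)÷1=5=e.

shine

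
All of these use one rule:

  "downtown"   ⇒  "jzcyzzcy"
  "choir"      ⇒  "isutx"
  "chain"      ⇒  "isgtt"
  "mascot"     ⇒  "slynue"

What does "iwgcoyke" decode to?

Shifts by position in downtown: pos 0: d→j (+6), pos 1: o→z (+11), pos 2: w→c (+6), pos 3: n→y (+11) — repeating every 2. It's a Vigenère-style cipher with numeric key [6,11]: position i shifts by key[i mod 2].
Reversing it on iwgcoyke: i−6=c, w−11=l, g−6=a, c−11=r, o−6=i, y−11=n, k−6=e, e−11=t.

clarinet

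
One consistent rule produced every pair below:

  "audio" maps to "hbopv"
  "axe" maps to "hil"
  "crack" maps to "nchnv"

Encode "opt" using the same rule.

The shift depends on letter class: consonant d→o is +11, but vowel a→h is +7. Vowels shift forward by 7 and consonants shift forward by 11.
On opt: o(vowel)+7=v, p(cons)+11=a, t(cons)+11=e.

vae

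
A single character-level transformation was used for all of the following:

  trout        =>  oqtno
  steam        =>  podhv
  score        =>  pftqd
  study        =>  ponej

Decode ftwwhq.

This is an affine cipher: with a=0,…,z=25, each position x becomes (25x+7) mod 26.
Decoding ftwwhq: f(5)→25·(5−7)≡2=c; t(19)→25·(19−7)≡14=o; w(22)→25·(22−7)≡11=l; w(22)→25·(22−7)≡11=l; h(7)→25·(7−7)≡0=a; q(16)→25·(16−7)≡17=r (all mod 26).

collar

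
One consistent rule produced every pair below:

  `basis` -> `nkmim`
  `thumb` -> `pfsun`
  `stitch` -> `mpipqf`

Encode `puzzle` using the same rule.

b(1)→n(13) and a(0)→k(10) fit y≡3x+10 (mod 26); the inverse of 3 mod 26 is 9. Treating letters as 0–25, the rule is x ↦ 3x + 10 (mod 26).
On puzzle: p(15)→3·15+10≡3=d; u(20)→3·20+10≡18=s; z(25)→3·25+10≡7=h; z(25)→3·25+10≡7=h; l(11)→3·11+10≡17=r; e(4)→3·4+10≡22=w (all mod 26).

dshhrw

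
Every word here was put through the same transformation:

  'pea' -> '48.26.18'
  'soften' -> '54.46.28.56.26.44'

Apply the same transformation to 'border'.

The formula is n = 2×(alphabet index, a=1) + 16.
For border: b=2→20, o=15→46, r=18→52, d=4→24, e=5→26, r=18→52.

20.46.52.24.26.52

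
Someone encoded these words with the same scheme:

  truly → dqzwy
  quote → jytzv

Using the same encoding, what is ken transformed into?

sjp

The output letters match the input read backwards, each shifted +5: truly reversed is ylurt. Two steps: reverse the string, then apply a Caesar shift of +5.
For ken: reverse → nek; then shift: n+5=s, e+5=j, k+5=p.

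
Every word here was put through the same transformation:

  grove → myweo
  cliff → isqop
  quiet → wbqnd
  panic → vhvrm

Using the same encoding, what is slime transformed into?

In grove: g→m is +6, r→y is +7, o→w is +8, v→e is +9 — the shift increases by 1 each position. Letter i (0-indexed) is shifted by i+6, so successive shifts are 6, 7, 8, ….
Applying it to slime: s+6=y, l+7=s, i+8=q, m+9=v, e+10=o.

ysqvo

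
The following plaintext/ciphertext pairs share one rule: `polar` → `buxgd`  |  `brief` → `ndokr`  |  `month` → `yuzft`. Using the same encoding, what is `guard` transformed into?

Vowels shift forward by 6 and consonants shift forward by 12.
Applying it to guard: g(cons)+12=s, u(vowel)+6=a, a(vowel)+6=g, r(cons)+12=d, d(cons)+12=p.

sagdp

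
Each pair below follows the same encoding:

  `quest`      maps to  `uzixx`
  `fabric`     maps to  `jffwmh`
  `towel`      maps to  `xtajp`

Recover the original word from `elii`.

It's a Vigenère-style cipher with numeric key [4,5]: position i shifts by key[i mod 2].
Undoing it on elii: e−4=a, l−5=g, i−4=e, i−5=d.

aged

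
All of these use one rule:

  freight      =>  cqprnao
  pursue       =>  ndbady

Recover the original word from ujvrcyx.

optimal

The output letters match the input read backwards, each shifted +9: freight reversed is thgierf. The word is reversed, then every letter is shifted forward by 9.
Reversing it on ujvrcyx: shift back: u−9=l, j−9=a, v−9=m, r−9=i, c−9=t, y−9=p, x−9=o → lamitpo; then reverse → optimal.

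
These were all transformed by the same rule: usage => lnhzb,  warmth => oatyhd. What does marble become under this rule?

The output letters match the input read backwards, each shifted +7: usage reversed is egasu. The word is reversed, then every letter is shifted forward by 7.
Applying it to marble: reverse → elbram; then shift: e+7=l, l+7=s, b+7=i, r+7=y, a+7=h, m+7=t.

lsiyht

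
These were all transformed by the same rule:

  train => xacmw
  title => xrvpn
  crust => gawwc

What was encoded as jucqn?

Shifts by position in train: pos 0: t→x (+4), pos 1: r→a (+9), pos 2: a→c (+2), pos 3: i→m (+4), pos 4: n→w (+9) — repeating every 3. It's a Vigenère-style cipher with numeric key [4,9,2]: position i shifts by key[i mod 3].
Reversing it on jucqn: j−4=f, u−9=l, c−2=a, q−4=m, n−9=e.

flame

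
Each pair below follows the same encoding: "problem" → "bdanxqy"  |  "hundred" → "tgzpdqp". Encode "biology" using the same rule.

nuaxask

Compare letters: p→b is +12, r→d is +12, o→a is +12 — a constant shift. It's a constant shift of +12 (ROT12).
Applying it to biology: b+12=n, i+12=u, o+12=a, l+12=x, o+12=a, g+12=s, y+12=k.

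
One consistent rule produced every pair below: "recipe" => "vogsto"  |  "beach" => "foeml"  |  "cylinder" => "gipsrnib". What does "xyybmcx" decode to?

Shifts by position in recipe: pos 0: r→v (+4), pos 1: e→o (+10), pos 2: c→g (+4), pos 3: i→s (+10) — repeating every 2. It's a Vigenère-style cipher with numeric key [4,10]: position i shifts by key[i mod 2].
Reversing it on xyybmcx: x−4=t, y−10=o, y−4=u, b−10=r, m−4=i, c−10=s, x−4=t.

tourist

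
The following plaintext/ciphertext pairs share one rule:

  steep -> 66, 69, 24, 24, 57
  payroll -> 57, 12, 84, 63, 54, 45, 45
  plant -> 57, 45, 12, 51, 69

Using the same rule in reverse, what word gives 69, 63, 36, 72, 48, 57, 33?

triumph

With a=1..z=26, the number is 3·pos + 9.
Undoing it on 69, 63, 36, 72, 48, 57, 33: 69→(69−9)÷3=20=t, 63→(63−9)÷3=18=r, 36→(36−9)÷3=9=i, 72→(72−9)÷3=21=u, 48→(48−9)÷3=13=m, 57→(57−9)÷3=16=p, 33→(33−9)÷3=8=h.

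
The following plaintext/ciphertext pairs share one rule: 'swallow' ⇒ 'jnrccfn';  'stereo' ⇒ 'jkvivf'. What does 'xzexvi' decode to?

Compare letters: s→j is +17, w→n is +17, a→r is +17 — a constant shift. This is a Caesar cipher with shift 17.
Reversing it on xzexvi: x−17=g, z−17=i, e−17=n, x−17=g, v−17=e, i−17=r.

ginger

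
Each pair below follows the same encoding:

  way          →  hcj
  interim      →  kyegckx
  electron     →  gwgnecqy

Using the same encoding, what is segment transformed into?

Vowels shift forward by 2 and consonants shift forward by 11.
Applying it to segment: s(cons)+11=d, e(vowel)+2=g, g(cons)+11=r, m(cons)+11=x, e(vowel)+2=g, n(cons)+11=y, t(cons)+11=e.

dgrxgye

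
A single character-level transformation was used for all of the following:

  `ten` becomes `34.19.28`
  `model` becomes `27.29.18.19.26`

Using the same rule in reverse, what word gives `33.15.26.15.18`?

t is letter #20 and maps to 34: an offset of 14. Letters become their 1-based position plus 14 (so a→15, b→16, …).
Reversing it on 33.15.26.15.18: 33→(33−14)÷1=19=s, 15→(15−14)÷1=1=a, 26→(26−14)÷1=12=l, 15→(15−14)÷1=1=a, 18→(18−14)÷1=4=d.

salad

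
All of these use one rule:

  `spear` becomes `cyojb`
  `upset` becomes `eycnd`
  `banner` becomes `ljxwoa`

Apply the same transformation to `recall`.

bnmjvu

Shifts by position in spear: pos 0: s→c (+10), pos 1: p→y (+9), pos 2: e→o (+10), pos 3: a→j (+9) — repeating every 2. It's a Vigenère-style cipher with numeric key [10,9]: position i shifts by key[i mod 2].
Applying it to recall: r+10=b, e+9=n, c+10=m, a+9=j, l+10=v, l+9=u.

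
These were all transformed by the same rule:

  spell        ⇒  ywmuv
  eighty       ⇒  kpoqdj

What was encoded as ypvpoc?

singer

In spell: s→y is +6, p→w is +7, e→m is +8, l→u is +9 — the shift increases by 1 each position. Each letter shifts forward by (position + 6), i.e. 6, 7, 8, … — the shift grows by one for each successive letter.
Undoing it on ypvpoc: y−6=s, p−7=i, v−8=n, p−9=g, o−10=e, c−11=r.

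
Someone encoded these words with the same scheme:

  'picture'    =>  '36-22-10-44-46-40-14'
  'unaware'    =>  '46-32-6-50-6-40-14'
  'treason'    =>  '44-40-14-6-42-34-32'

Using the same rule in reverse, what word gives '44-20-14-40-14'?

there

p(#16)→36 and i(#9)→22: differences scale by 2, so n = 2·pos + 4. Each letter becomes 2×(its alphabet position, a=1..z=26) + 4.
Reversing it on 44-20-14-40-14: 44→(44−4)÷2=20=t, 20→(20−4)÷2=8=h, 14→(14−4)÷2=5=e, 40→(40−4)÷2=18=r, 14→(14−4)÷2=5=e.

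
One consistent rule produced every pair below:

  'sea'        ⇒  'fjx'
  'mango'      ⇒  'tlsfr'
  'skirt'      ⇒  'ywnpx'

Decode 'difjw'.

ready

The output letters match the input read backwards, each shifted +5: sea reversed is aes. Two steps: reverse the string, then apply a Caesar shift of +5.
Undoing it on difjw: shift back: d−5=y, i−5=d, f−5=a, j−5=e, w−5=r → ydaer; then reverse → ready.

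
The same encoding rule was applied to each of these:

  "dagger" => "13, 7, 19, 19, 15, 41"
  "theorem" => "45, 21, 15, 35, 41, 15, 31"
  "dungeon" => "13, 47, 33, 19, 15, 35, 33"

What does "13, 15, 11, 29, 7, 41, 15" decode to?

declare

With a=1..z=26, the number is 2·pos + 5.
Reversing it on 13, 15, 11, 29, 7, 41, 15: 13→(13−5)÷2=4=d, 15→(15−5)÷2=5=e, 11→(11−5)÷2=3=c, 29→(29−5)÷2=12=l, 7→(7−5)÷2=1=a, 41→(41−5)÷2=18=r, 15→(15−5)÷2=5=e.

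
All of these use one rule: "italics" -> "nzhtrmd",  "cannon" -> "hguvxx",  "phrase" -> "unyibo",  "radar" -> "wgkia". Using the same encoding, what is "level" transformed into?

qkcmu

In italics: i→n is +5, t→z is +6, a→h is +7, l→t is +8 — the shift increases by 1 each position. Letter i (0-indexed) is shifted by i+5, so successive shifts are 5, 6, 7, ….
For level: l+5=q, e+6=k, v+7=c, e+8=m, l+9=u.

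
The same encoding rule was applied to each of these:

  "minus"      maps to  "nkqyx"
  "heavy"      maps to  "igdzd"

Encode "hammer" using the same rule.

In minus: m→n is +1, i→k is +2, n→q is +3, u→y is +4 — the shift increases by 1 each position. Each letter shifts forward by (position + 1), i.e. 1, 2, 3, … — the shift grows by one for each successive letter.
Applying it to hammer: h+1=i, a+2=c, m+3=p, m+4=q, e+5=j, r+6=x.

icpqjx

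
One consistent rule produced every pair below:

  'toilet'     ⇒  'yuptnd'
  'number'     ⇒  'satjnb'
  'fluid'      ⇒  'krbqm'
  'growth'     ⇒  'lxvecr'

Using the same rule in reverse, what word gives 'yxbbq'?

truth

Each letter shifts forward by (position + 5), i.e. 5, 6, 7, … — the shift grows by one for each successive letter.
Decoding yxbbq: y−5=t, x−6=r, b−7=u, b−8=t, q−9=h.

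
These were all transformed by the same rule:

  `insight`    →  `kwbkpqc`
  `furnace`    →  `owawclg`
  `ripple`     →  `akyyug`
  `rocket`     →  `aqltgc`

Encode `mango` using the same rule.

Vowels shift forward by 2 and consonants shift forward by 9.
On mango: m(cons)+9=v, a(vowel)+2=c, n(cons)+9=w, g(cons)+9=p, o(vowel)+2=q.

vcwpq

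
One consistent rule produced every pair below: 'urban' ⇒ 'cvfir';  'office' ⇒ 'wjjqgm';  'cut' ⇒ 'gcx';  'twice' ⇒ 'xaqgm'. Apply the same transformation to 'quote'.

The shift depends on letter class: consonant r→v is +4, but vowel u→c is +8. The rule splits by letter class: vowels +8, consonants +4.
On quote: q(cons)+4=u, u(vowel)+8=c, o(vowel)+8=w, t(cons)+4=x, e(vowel)+8=m.

ucwxm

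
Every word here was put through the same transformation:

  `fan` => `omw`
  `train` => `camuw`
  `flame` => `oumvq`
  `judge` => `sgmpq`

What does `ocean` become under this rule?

The shift depends on letter class: consonant f→o is +9, but vowel a→m is +12. Vowels shift forward by 12 and consonants shift forward by 9.
On ocean: o(vowel)+12=a, c(cons)+9=l, e(vowel)+12=q, a(vowel)+12=m, n(cons)+9=w.

alqmw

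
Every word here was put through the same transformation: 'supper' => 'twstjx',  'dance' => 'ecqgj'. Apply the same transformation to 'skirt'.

tmlvy

In supper: s→t is +1, u→w is +2, p→s is +3, p→t is +4 — the shift increases by 1 each position. Letter i (0-indexed) is shifted by i+1, so successive shifts are 1, 2, 3, ….
On skirt: s+1=t, k+2=m, i+3=l, r+4=v, t+5=y.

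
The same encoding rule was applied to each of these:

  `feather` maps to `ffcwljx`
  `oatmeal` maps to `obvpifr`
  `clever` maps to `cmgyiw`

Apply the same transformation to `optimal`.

In feather: f→f is +0, e→f is +1, a→c is +2, t→w is +3 — the shift increases by 1 each position. Letter i (0-indexed) is shifted by i+0, so successive shifts are 0, 1, 2, ….
On optimal: o+0=o, p+1=q, t+2=v, i+3=l, m+4=q, a+5=f, l+6=r.

oqvlqfr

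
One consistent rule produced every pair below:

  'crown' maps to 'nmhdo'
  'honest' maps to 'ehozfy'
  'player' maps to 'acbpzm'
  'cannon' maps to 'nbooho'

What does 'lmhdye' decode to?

growth

Each letter's alphabet position (a=0..z=25) is mapped through 19·x+1 mod 26 — an affine cipher.
Undoing it on lmhdye: l(11)→11·(11−1)≡6=g; m(12)→11·(12−1)≡17=r; h(7)→11·(7−1)≡14=o; d(3)→11·(3−1)≡22=w; y(24)→11·(24−1)≡19=t; e(4)→11·(4−1)≡7=h (all mod 26).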